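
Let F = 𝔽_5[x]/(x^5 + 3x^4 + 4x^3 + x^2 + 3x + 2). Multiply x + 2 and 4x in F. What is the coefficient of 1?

0

Multiply in 𝔽_5[x]: (x + 2)·(4x) = 4x^2 + 3x.
Reduced: 4x^2 + 3x.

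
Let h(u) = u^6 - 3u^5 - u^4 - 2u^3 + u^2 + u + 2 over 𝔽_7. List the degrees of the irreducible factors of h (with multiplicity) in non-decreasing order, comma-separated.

Linear factors from roots: (u - 2), (u + 1).
Complete factorization: h(u) = (u + 1)·(u - 2)·(u^2 + u - 3)·(u^2 - 3u - 2).
Factor degrees with multiplicity: 1 + 1 + 2 + 2 = 6.

1, 1, 2, 2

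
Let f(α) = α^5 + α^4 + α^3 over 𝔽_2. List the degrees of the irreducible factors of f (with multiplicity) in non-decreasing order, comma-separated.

Roots in 𝔽_2: f(0) = 0 → root; f(1) = 1.
Linear factors from roots: (α).
Complete factorization: f(α) = (α)^3·(α^2 + α + 1).
Factor degrees with multiplicity: 1 + 1 + 1 + 2 = 5.

1, 1, 1, 2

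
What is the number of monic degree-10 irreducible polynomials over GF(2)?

By the necklace-counting formula, N_2(10) = (1/10) Σ_{d|10} μ(10/d)·2^d.
Divisors of 10: 1, 2, 5, 10; μ(10/d) for each: 1, -1, -1, 1.
Σ = 2^1 − 2^2 − 2^5 + 2^10 = 990.
N = 990/10 = 99.

99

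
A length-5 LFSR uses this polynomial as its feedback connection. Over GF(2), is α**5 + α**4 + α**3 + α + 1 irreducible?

Write m(α) = α**5 + α**4 + α**3 + α + 1.
Check for roots in GF(2): m(0) = 1; m(1) = 1.
No roots, so no linear factors.
Monic irreducibles of degree 2 over GF(2): α**2 + α + 1.
None of them divide m (all give nonzero remainder).
No irreducible factor of degree ≤ 2 exists, so m is irreducible over GF(2).

Yes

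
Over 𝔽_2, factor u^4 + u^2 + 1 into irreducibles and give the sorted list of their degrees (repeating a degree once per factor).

Write g(u) = u^4 + u^2 + 1.
Roots in 𝔽_2: g(0) = 1; g(1) = 1.
Complete factorization: g(u) = (u^2 + u + 1)^2.
Factor degrees with multiplicity: 2 + 2 = 4.

2, 2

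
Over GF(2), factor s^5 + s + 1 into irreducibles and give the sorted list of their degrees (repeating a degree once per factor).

2, 3

Write f(s) = s^5 + s + 1.
Roots in GF(2): f(0) = 1; f(1) = 1.
Complete factorization: f(s) = (s^2 + s + 1)·(s^3 + s^2 + 1).
Factor degrees with multiplicity: 2 + 3 = 5.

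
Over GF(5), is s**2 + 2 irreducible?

Write m(s) = s**2 + 2.
Check for roots in GF(5): m(0) = 2; m(1) = 3; m(2) = 1; m(3) = 1; m(4) = 3.
No roots. A degree-2 polynomial over a field with no linear factor is irreducible.

Yes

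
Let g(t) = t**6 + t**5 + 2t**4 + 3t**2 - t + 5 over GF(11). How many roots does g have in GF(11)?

Evaluate at each of the 11 elements of GF(11):
g(0) = 5; g(1) = 0 → root; g(2) = 0 → root; g(3) = 8; g(4) = 5; g(5) = 0 → root; g(6) = 8; g(7) = 0 → root; g(8) = 1; g(9) = 6; g(10) = 0 → root.
Roots: {1, 2, 5, 7, 10}.

5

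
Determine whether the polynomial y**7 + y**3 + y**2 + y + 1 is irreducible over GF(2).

Yes

Write m(y) = y**7 + y**3 + y**2 + y + 1.
Check for roots in GF(2): m(0) = 1; m(1) = 1.
No roots, so no linear factors.
Monic irreducibles of degree 2 over GF(2): y**2 + y + 1.
None of them divide m (all give nonzero remainder).
Monic irreducibles of degree 3 over GF(2): y**3 + y + 1, y**3 + y**2 + 1.
None of them divide m (all give nonzero remainder).
No irreducible factor of degree ≤ 3 exists, so m is irreducible over GF(2).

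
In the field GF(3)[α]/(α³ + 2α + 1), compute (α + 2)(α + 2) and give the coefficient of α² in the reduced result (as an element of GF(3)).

1

Multiply in GF(3)[α]: (α + 2)·(α + 2) = α² + α + 1.
Reduced: α² + α + 1.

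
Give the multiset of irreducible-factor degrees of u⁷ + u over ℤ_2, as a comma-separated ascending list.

Write h(u) = u⁷ + u.
Roots in ℤ_2: h(0) = 0 → root; h(1) = 0 → root.
Linear factors from roots: (u), (u + 1).
Complete factorization: h(u) = (u)·(u + 1)^2·(u² + u + 1)^2.
Factor degrees with multiplicity: 1 + 1 + 1 + 2 + 2 = 7.

1, 1, 1, 2, 2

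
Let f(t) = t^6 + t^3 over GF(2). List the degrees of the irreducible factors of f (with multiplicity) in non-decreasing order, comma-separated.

1, 1, 1, 1, 2

Roots in GF(2): f(0) = 0 → root; f(1) = 0 → root.
Linear factors from roots: (t), (t + 1).
Complete factorization: f(t) = (t + 1)·(t)^3·(t^2 + t + 1).
Factor degrees with multiplicity: 1 + 1 + 1 + 1 + 2 = 6.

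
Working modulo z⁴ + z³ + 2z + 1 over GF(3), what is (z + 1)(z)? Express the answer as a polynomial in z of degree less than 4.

Multiply in GF(3)[z]: (z + 1)·(z) = z² + z.
Reduced: z² + z.

z^2 + z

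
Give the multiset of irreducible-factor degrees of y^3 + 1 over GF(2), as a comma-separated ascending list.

1, 2

Write h(y) = y^3 + 1.
Roots in GF(2): h(0) = 1; h(1) = 0 → root.
Linear factors from roots: (y + 1).
Complete factorization: h(y) = (y + 1)·(y^2 + y + 1).
Factor degrees with multiplicity: 1 + 2 = 3.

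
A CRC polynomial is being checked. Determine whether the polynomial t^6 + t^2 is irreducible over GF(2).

Write h(t) = t^6 + t^2.
Check for roots in GF(2): h(0) = 0 → root; h(1) = 0 → root.
h(0) = 0, so (t) divides h(t); h is reducible.

No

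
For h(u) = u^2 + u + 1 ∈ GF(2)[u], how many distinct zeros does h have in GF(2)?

0

Evaluate at each of the 2 elements of GF(2):
h(0) = 1; h(1) = 1.
No element is a root.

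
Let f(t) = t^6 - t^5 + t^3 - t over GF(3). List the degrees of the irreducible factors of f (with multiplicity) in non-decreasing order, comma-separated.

1, 1, 1, 3

Roots in GF(3): f(0) = 0 → root; f(1) = 0 → root; f(2) = 2.
Linear factors from roots: (t), (t - 1).
Complete factorization: f(t) = (t)·(t - 1)^2·(t^3 + t^2 + t - 1).
Factor degrees with multiplicity: 1 + 1 + 1 + 3 = 6.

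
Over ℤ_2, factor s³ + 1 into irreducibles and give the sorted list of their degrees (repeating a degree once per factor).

1, 2

Write f(s) = s³ + 1.
Roots in ℤ_2: f(0) = 1; f(1) = 0 → root.
Linear factors from roots: (s + 1).
Complete factorization: f(s) = (s + 1)·(s² + s + 1).
Factor degrees with multiplicity: 1 + 2 = 3.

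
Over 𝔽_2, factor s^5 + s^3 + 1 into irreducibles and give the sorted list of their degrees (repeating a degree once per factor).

Write f(s) = s^5 + s^3 + 1.
Roots in 𝔽_2: f(0) = 1; f(1) = 1.
Complete factorization: f(s) = (s^5 + s^3 + 1).
Factor degrees with multiplicity: 5 = 5.

5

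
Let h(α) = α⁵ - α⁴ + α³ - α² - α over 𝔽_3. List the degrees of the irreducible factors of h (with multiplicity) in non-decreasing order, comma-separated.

1, 1, 3

Roots in 𝔽_3: h(0) = 0 → root; h(1) = 2; h(2) = 0 → root.
Linear factors from roots: (α), (α + 1).
Complete factorization: h(α) = (α)·(α + 1)·(α³ + α² - 1).
Factor degrees with multiplicity: 1 + 1 + 3 = 5.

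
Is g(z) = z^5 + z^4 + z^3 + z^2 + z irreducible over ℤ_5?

No

Check for roots in ℤ_5: g(0) = 0 → root; g(1) = 0 → root; g(2) = 2; g(3) = 3; g(4) = 4.
g(0) = 0, so (z) divides g(z); g is reducible.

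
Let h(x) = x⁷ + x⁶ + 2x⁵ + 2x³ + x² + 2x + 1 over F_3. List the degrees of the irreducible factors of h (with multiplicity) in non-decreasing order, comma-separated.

7

Roots in F_3: h(0) = 1; h(1) = 1; h(2) = 2.
Complete factorization: h(x) = (x⁷ + x⁶ + 2x⁵ + 2x³ + x² + 2x + 1).
Factor degrees with multiplicity: 7 = 7.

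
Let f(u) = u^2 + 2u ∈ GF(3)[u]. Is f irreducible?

No

Check for roots in GF(3): f(0) = 0 → root; f(1) = 0 → root; f(2) = 2.
f(0) = 0, so (u) divides f(u); f is reducible.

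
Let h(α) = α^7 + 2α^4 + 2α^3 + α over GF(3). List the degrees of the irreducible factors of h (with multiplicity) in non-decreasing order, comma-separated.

1, 1, 2, 3

Roots in GF(3): h(0) = 0 → root; h(1) = 0 → root; h(2) = 1.
Linear factors from roots: (α), (α + 2).
Complete factorization: h(α) = (α)·(α + 2)·(α^2 + α + 2)·(α^3 + 2α + 1).
Factor degrees with multiplicity: 1 + 1 + 2 + 3 = 7.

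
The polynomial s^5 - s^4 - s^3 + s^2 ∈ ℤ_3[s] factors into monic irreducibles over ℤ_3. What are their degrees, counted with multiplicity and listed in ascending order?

1, 1, 1, 1, 1

Write h(s) = s^5 - s^4 - s^3 + s^2.
Roots in ℤ_3: h(0) = 0 → root; h(1) = 0 → root; h(2) = 0 → root.
Linear factors from roots: (s), (s - 1), (s + 1).
Complete factorization: h(s) = (s + 1)·(s)^2·(s - 1)^2.
Factor degrees with multiplicity: 1 + 1 + 1 + 1 + 1 = 5.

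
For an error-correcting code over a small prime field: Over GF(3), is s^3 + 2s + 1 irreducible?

Write f(s) = s^3 + 2s + 1.
Check for roots in GF(3): f(0) = 1; f(1) = 1; f(2) = 1.
No roots. A degree-3 polynomial over a field with no linear factor is irreducible.

Yes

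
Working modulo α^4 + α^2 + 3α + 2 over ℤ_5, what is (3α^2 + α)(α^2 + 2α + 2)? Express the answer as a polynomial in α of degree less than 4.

2α^3 + 3α + 4

Multiply in ℤ_5[α]: (3α^2 + α)·(α^2 + 2α + 2) = 3α^4 + 2α^3 + 3α^2 + 2α.
Reduce using α^4 ≡ 4α^2 + 2α + 3 (mod α^4 + α^2 + 3α + 2).
Reduced: 2α^3 + 3α + 4.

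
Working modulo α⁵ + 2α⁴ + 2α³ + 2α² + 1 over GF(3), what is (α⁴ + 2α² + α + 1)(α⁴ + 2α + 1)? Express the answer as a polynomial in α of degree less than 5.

Multiply in GF(3)[α]: (α⁴ + 2α² + α + 1)·(α⁴ + 2α + 1) = α⁸ + 2α⁶ + 2α⁴ + α³ + α² + 1.
Reduce using α⁵ ≡ α⁴ + α³ + α² + 2 (mod α⁵ + 2α⁴ + 2α³ + 2α² + 1).
Reduced: α⁴ + α³ + 2α + 1.

α^4 + α^3 + 2α + 1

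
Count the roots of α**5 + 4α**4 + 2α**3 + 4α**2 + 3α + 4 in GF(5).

1

Write h(α) = α**5 + 4α**4 + 2α**3 + 4α**2 + 3α + 4.
Evaluate at each of the 5 elements of GF(5):
h(0) = 4; h(1) = 3; h(2) = 3; h(3) = 0 → root; h(4) = 1.
Roots: {3}.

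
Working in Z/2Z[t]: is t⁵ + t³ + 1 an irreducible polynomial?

Write h(t) = t⁵ + t³ + 1.
Check for roots in Z/2Z: h(0) = 1; h(1) = 1.
No roots, so no linear factors.
Monic irreducibles of degree 2 over GF(2): t² + t + 1.
None of them divide h (all give nonzero remainder).
No irreducible factor of degree ≤ 2 exists, so h is irreducible over GF(2).

Yes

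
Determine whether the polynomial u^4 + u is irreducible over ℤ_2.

No

Write h(u) = u^4 + u.
Check for roots in ℤ_2: h(0) = 0 → root; h(1) = 0 → root.
h(0) = 0, so (u) divides h(u); h is reducible.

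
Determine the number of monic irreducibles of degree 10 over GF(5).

By the necklace-counting formula, N_5(10) = (1/10) Σ_{d|10} μ(10/d)·5^d.
Divisors of 10: 1, 2, 5, 10; μ(10/d) for each: 1, -1, -1, 1.
Σ = 5^1 − 5^2 − 5^5 + 5^10 = 9762480.
N = 9762480/10 = 976248.

976248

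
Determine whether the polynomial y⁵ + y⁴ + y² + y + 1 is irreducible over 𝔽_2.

Write P(y) = y⁵ + y⁴ + y² + y + 1.
Check for roots in 𝔽_2: P(0) = 1; P(1) = 1.
No roots, so no linear factors.
Monic irreducibles of degree 2 over GF(2): y² + y + 1.
None of them divide P (all give nonzero remainder).
No irreducible factor of degree ≤ 2 exists, so P is irreducible over GF(2).

Yes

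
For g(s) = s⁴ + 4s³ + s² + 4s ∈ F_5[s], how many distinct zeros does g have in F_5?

4

Evaluate at each of the 5 elements of F_5:
g(0) = 0 → root; g(1) = 0 → root; g(2) = 0 → root; g(3) = 0 → root; g(4) = 4.
Roots: {0, 1, 2, 3}.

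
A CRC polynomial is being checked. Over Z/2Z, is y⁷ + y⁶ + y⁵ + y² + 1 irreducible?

Write g(y) = y⁷ + y⁶ + y⁵ + y² + 1.
Check for roots in Z/2Z: g(0) = 1; g(1) = 1.
No roots, so no linear factors.
Monic irreducibles of degree 2 over GF(2): y² + y + 1.
None of them divide g (all give nonzero remainder).
Monic irreducibles of degree 3 over GF(2): y³ + y + 1, y³ + y² + 1.
None of them divide g (all give nonzero remainder).
No irreducible factor of degree ≤ 3 exists, so g is irreducible over GF(2).

Yes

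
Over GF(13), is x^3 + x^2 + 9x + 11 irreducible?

Yes

Write f(x) = x^3 + x^2 + 9x + 11.
Check each element of GF(13) for a root: f(0)=11, f(1)=9, f(2)=2, f(3)=9, f(4)=10, f(5)=11, f(6)=5, f(7)=11, f(8)=9, f(9)=5, f(10)=5, f(11)=2, f(12)=2.
No roots. A degree-3 polynomial over a field with no linear factor is irreducible.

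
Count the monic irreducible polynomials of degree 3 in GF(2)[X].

Gauss's count: N_{2}(3) = (1/3) Σ_{d|3} μ(3/d)·2^d.
Divisors of 3: 1, 3; μ(3/d) for each: -1, 1.
Σ = − 2^1 + 2^3 = 6.
N = 6/3 = 2.

2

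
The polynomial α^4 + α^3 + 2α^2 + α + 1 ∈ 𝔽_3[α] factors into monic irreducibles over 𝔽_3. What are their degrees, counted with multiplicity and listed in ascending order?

Write h(α) = α^4 + α^3 + 2α^2 + α + 1.
Roots in 𝔽_3: h(0) = 1; h(1) = 0 → root; h(2) = 2.
Linear factors from roots: (α + 2).
Complete factorization: h(α) = (α + 2)^2·(α^2 + 1).
Factor degrees with multiplicity: 1 + 1 + 2 = 4.

1, 1, 2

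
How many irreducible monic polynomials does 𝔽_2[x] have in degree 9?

The number of monic irreducibles of degree 9 over GF(2) is (1/9)·Σ_{d∣9} μ(9/d) 2^d.
Divisors of 9: 1, 3, 9; μ(9/d) for each: 0, -1, 1.
Σ = − 2^3 + 2^9 = 504.
N = 504/9 = 56.

56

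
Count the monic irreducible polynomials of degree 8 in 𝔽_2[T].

30

The number of monic irreducibles of degree 8 over GF(2) is (1/8)·Σ_{d∣8} μ(8/d) 2^d.
Divisors of 8: 1, 2, 4, 8; μ(8/d) for each: 0, 0, -1, 1.
Σ = − 2^4 + 2^8 = 240.
N = 240/8 = 30.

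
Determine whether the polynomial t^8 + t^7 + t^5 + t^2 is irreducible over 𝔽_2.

Write f(t) = t^8 + t^7 + t^5 + t^2.
Check for roots in 𝔽_2: f(0) = 0 → root; f(1) = 0 → root.
f(0) = 0, so (t) divides f(t); f is reducible.

No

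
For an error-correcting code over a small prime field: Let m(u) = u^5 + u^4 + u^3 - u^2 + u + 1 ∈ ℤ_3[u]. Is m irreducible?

Check for roots in ℤ_3: m(0) = 1; m(1) = 1; m(2) = 1.
No roots, so no linear factors.
Monic irreducibles of degree 2 over GF(3): u^2 + 1, u^2 + u - 1, u^2 - u - 1.
None of them divide m (all give nonzero remainder).
No irreducible factor of degree ≤ 2 exists, so m is irreducible over GF(3).

Yes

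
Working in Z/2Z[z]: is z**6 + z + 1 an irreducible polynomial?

Yes

Write P(z) = z**6 + z + 1.
Check for roots in Z/2Z: P(0) = 1; P(1) = 1.
No roots, so no linear factors.
Monic irreducibles of degree 2 over GF(2): z**2 + z + 1.
None of them divide P (all give nonzero remainder).
Monic irreducibles of degree 3 over GF(2): z**3 + z + 1, z**3 + z**2 + 1.
None of them divide P (all give nonzero remainder).
No irreducible factor of degree ≤ 3 exists, so P is irreducible over GF(2).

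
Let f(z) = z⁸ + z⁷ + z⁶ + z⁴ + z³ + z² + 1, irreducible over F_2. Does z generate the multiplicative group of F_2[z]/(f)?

No

|GF(2^8)^×| = 2^8 − 1 = 255. Prime factorization: 255 = 3·5·17.
f is primitive ⇔ z has order 255 in GF(2)[z]/(f), i.e. z^(255/q) ≠ 1 for each prime q | 255.
z^(85) mod f = 1
z^(51) mod f = z⁶ + z³.
z^(15) mod f = z⁷ + z⁶ + z⁴ + z³ + z² + z.
Since z^(85) = 1, the order of z divides 85 < 255; not primitive.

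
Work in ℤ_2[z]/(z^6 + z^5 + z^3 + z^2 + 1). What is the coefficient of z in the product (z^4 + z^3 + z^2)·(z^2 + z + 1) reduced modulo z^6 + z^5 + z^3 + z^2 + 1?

0

Multiply in ℤ_2[z]: (z^4 + z^3 + z^2)·(z^2 + z + 1) = z^6 + z^4 + z^2.
Reduce using z^6 ≡ z^5 + z^3 + z^2 + 1 (mod z^6 + z^5 + z^3 + z^2 + 1).
Reduced: z^5 + z^4 + z^3 + 1.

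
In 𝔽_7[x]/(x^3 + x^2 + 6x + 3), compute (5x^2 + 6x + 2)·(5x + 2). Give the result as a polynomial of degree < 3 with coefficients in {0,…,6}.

x^2 + 5x + 6

Multiply in 𝔽_7[x]: (5x^2 + 6x + 2)·(5x + 2) = 4x^3 + 5x^2 + x + 4.
Reduce using x^3 ≡ 6x^2 + x + 4 (mod x^3 + x^2 + 6x + 3).
Reduced: x^2 + 5x + 6.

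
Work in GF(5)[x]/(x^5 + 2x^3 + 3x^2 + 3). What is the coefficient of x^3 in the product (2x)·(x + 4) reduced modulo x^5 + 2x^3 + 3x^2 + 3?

0

Multiply in GF(5)[x]: (2x)·(x + 4) = 2x^2 + 3x.
Reduced: 2x^2 + 3x.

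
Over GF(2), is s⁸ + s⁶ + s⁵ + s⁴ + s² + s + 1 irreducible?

Write P(s) = s⁸ + s⁶ + s⁵ + s⁴ + s² + s + 1.
Check for roots in GF(2): P(0) = 1; P(1) = 1.
No roots, so no linear factors.
Monic irreducibles of degree 2 over GF(2): s² + s + 1.
None of them divide P (all give nonzero remainder).
Monic irreducibles of degree 3 over GF(2): s³ + s + 1, s³ + s² + 1.
None of them divide P (all give nonzero remainder).
Monic irreducibles of degree 4 over GF(2): s⁴ + s + 1, s⁴ + s³ + 1, s⁴ + s³ + s² + s + 1.
None of them divide P (all give nonzero remainder).
No irreducible factor of degree ≤ 4 exists, so P is irreducible over GF(2).

Yes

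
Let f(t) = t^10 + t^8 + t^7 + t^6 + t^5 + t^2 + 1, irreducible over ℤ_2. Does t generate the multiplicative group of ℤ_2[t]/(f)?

|GF(2^10)^×| = 2^10 − 1 = 1023. Prime factorization: 1023 = 3·11·31.
f is primitive ⇔ t has order 1023 in GF(2)[t]/(f), i.e. t^(1023/q) ≠ 1 for each prime q | 1023.
t^(341) mod f = t^9 + t^6 + t^5 + t^2 + t.
t^(93) mod f = t^8 + t^7 + t^2 + t.
t^(33) mod f = t^7 + t^6 + t^5 + t^4 + t + 1.
None equal 1, so t has full order 1023; f is primitive.

Yes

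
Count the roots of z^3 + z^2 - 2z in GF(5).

Write P(z) = z^3 + z^2 - 2z.
Evaluate at each of the 5 elements of GF(5):
P(0) = 0 → root; P(1) = 0 → root; P(2) = 3; P(3) = 0 → root; P(4) = 2.
Roots: {0, 1, 3}.

3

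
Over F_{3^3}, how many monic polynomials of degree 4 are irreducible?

132678

The number of monic irreducibles of degree 4 over GF(27) is (1/4)·Σ_{d∣4} μ(4/d) 27^d.
Divisors of 4: 1, 2, 4; μ(4/d) for each: 0, -1, 1.
Σ = − 27^2 + 27^4 = 530712.
N = 530712/4 = 132678.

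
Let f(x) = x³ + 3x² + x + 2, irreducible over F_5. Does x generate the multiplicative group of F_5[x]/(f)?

|GF(5^3)^×| = 5^3 − 1 = 124. Prime factorization: 124 = 2^2·31.
f is primitive ⇔ x has order 124 in GF(5)[x]/(f), i.e. x^(124/q) ≠ 1 for each prime q | 124.
x^(62) mod f = 4.
x^(4) mod f = 3x² + x + 1.
None equal 1, so x has full order 124; f is primitive.

Yes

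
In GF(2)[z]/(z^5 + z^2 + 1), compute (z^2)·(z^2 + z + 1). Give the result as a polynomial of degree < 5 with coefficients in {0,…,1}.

Multiply in GF(2)[z]: (z^2)·(z^2 + z + 1) = z^4 + z^3 + z^2.
Reduced: z^4 + z^3 + z^2.

z^4 + z^3 + z^2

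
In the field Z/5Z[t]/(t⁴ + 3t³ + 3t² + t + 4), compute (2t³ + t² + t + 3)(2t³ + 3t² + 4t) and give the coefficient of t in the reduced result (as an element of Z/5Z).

Multiply in Z/5Z[t]: (2t³ + t² + t + 3)·(2t³ + 3t² + 4t) = 4t⁶ + 3t⁵ + 3t⁴ + 3t³ + 3t² + 2t.
Reduce using t⁴ ≡ 2t³ + 2t² + 4t + 1 (mod t⁴ + 3t³ + 3t² + t + 4).
Reduced: 2t³ + 2t² + 3.

0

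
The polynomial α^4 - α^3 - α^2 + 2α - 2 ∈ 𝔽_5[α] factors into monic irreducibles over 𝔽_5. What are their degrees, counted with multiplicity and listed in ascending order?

2, 2

Write h(α) = α^4 - α^3 - α^2 + 2α - 2.
Roots in 𝔽_5: h(0) = 3; h(1) = 4; h(2) = 1; h(3) = 4; h(4) = 2.
Complete factorization: h(α) = (α^2 - 2)·(α^2 - α + 1).
Factor degrees with multiplicity: 2 + 2 = 4.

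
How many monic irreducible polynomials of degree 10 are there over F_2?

Gauss's count: N_{2}(10) = (1/10) Σ_{d|10} μ(10/d)·2^d.
Divisors of 10: 1, 2, 5, 10; μ(10/d) for each: 1, -1, -1, 1.
Σ = 2^1 − 2^2 − 2^5 + 2^10 = 990.
N = 990/10 = 99.

99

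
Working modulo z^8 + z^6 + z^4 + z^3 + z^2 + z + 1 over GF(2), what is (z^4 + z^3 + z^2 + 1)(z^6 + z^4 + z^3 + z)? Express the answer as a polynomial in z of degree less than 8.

Multiply in GF(2)[z]: (z^4 + z^3 + z^2 + 1)·(z^6 + z^4 + z^3 + z) = z^10 + z^9 + z^6 + z.
Reduce using z^8 ≡ z^6 + z^4 + z^3 + z^2 + z + 1 (mod z^8 + z^6 + z^4 + z^3 + z^2 + z + 1).
Reduced: z^7 + z^6 + z^4 + z^3 + z^2 + z + 1.

z^7 + z^6 + z^4 + z^3 + z^2 + z + 1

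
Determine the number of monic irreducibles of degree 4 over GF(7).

588

The number of monic irreducibles of degree 4 over GF(7) is (1/4)·Σ_{d∣4} μ(4/d) 7^d.
Divisors of 4: 1, 2, 4; μ(4/d) for each: 0, -1, 1.
Σ = − 7^2 + 7^4 = 2352.
N = 2352/4 = 588.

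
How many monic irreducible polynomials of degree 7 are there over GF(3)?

Gauss's count: N_{3}(7) = (1/7) Σ_{d|7} μ(7/d)·3^d.
Divisors of 7: 1, 7; μ(7/d) for each: -1, 1.
Σ = − 3^1 + 3^7 = 2184.
N = 2184/7 = 312.

312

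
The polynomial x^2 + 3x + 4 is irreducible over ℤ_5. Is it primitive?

No

Write f(x) = x^2 + 3x + 4.
|GF(5^2)^×| = 5^2 − 1 = 24. Prime factorization: 24 = 2^3·3.
f is primitive ⇔ x has order 24 in GF(5)[x]/(f), i.e. x^(24/q) ≠ 1 for each prime q | 24.
x^(12) mod f = 1
x^(8) mod f = 3x + 4.
Since x^(12) = 1, the order of x divides 12 < 24; not primitive.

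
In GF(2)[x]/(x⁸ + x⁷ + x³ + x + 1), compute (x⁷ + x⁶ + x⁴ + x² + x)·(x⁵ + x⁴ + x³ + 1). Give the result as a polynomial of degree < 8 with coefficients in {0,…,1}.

Multiply in GF(2)[x]: (x⁷ + x⁶ + x⁴ + x² + x)·(x⁵ + x⁴ + x³ + 1) = x¹² + x⁸ + x⁷ + x⁶ + x² + x.
Reduce using x⁸ ≡ x⁷ + x³ + x + 1 (mod x⁸ + x⁷ + x³ + x + 1).
Reduced: x⁴ + x².

x^4 + x^2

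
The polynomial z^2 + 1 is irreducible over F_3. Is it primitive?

No

Write f(z) = z^2 + 1.
|GF(3^2)^×| = 3^2 − 1 = 8. Prime factorization: 8 = 2^3.
f is primitive ⇔ z has order 8 in GF(3)[z]/(f), i.e. z^(8/q) ≠ 1 for each prime q | 8.
z^(4) mod f = 1
Since z^(4) = 1, the order of z divides 4 < 8; not primitive.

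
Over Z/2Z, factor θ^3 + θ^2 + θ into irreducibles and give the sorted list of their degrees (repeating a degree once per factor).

Write f(θ) = θ^3 + θ^2 + θ.
Roots in Z/2Z: f(0) = 0 → root; f(1) = 1.
Linear factors from roots: (θ).
Complete factorization: f(θ) = (θ)·(θ^2 + θ + 1).
Factor degrees with multiplicity: 1 + 2 = 3.

1, 2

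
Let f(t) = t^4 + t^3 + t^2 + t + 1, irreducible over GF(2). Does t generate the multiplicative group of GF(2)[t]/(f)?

|GF(2^4)^×| = 2^4 − 1 = 15. Prime factorization: 15 = 3·5.
f is primitive ⇔ t has order 15 in GF(2)[t]/(f), i.e. t^(15/q) ≠ 1 for each prime q | 15.
t^(5) mod f = 1
t^(3) mod f = t^3.
Since t^(5) = 1, the order of t divides 5 < 15; not primitive.

No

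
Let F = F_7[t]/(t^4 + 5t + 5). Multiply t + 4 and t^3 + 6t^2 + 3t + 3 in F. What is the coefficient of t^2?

Multiply in F_7[t]: (t + 4)·(t^3 + 6t^2 + 3t + 3) = t^4 + 3t^3 + 6t^2 + t + 5.
Reduce using t^4 ≡ 2t + 2 (mod t^4 + 5t + 5).
Reduced: 3t^3 + 6t^2 + 3t.

6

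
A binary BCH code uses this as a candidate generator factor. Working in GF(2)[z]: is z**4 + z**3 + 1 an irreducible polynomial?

Write P(z) = z**4 + z**3 + 1.
Check for roots in GF(2): P(0) = 1; P(1) = 1.
No roots, so no linear factors.
Monic irreducibles of degree 2 over GF(2): z**2 + z + 1.
None of them divide P (all give nonzero remainder).
No irreducible factor of degree ≤ 2 exists, so P is irreducible over GF(2).

Yes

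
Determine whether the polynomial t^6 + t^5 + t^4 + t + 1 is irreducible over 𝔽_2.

Write P(t) = t^6 + t^5 + t^4 + t + 1.
Check for roots in 𝔽_2: P(0) = 1; P(1) = 1.
No roots, so no linear factors.
Monic irreducibles of degree 2 over GF(2): t^2 + t + 1.
None of them divide P (all give nonzero remainder).
Monic irreducibles of degree 3 over GF(2): t^3 + t + 1, t^3 + t^2 + 1.
None of them divide P (all give nonzero remainder).
No irreducible factor of degree ≤ 3 exists, so P is irreducible over GF(2).

Yes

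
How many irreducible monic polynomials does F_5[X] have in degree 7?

11160

By the necklace-counting formula, N_5(7) = (1/7) Σ_{d|7} μ(7/d)·5^d.
Divisors of 7: 1, 7; μ(7/d) for each: -1, 1.
Σ = − 5^1 + 5^7 = 78120.
N = 78120/7 = 11160.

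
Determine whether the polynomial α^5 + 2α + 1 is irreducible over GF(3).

Write g(α) = α^5 + 2α + 1.
Check for roots in GF(3): g(0) = 1; g(1) = 1; g(2) = 1.
No roots, so no linear factors.
Monic irreducibles of degree 2 over GF(3): α^2 + 1, α^2 + α + 2, α^2 + 2α + 2.
None of them divide g (all give nonzero remainder).
No irreducible factor of degree ≤ 2 exists, so g is irreducible over GF(3).

Yes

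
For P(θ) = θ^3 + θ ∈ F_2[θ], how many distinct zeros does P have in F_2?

Evaluate at each of the 2 elements of F_2:
P(0) = 0 → root; P(1) = 0 → root.
Roots: {0, 1}.

2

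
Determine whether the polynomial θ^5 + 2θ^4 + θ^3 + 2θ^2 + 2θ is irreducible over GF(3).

No

Write f(θ) = θ^5 + 2θ^4 + θ^3 + 2θ^2 + 2θ.
Check for roots in GF(3): f(0) = 0 → root; f(1) = 2; f(2) = 0 → root.
f(0) = 0, so (θ) divides f(θ); f is reducible.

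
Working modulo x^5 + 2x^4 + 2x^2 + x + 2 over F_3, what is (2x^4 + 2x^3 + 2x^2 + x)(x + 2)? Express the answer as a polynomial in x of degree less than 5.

2x^4 + x^2 + 2

Multiply in F_3[x]: (2x^4 + 2x^3 + 2x^2 + x)·(x + 2) = 2x^5 + 2x^2 + 2x.
Reduce using x^5 ≡ x^4 + x^2 + 2x + 1 (mod x^5 + 2x^4 + 2x^2 + x + 2).
Reduced: 2x^4 + x^2 + 2.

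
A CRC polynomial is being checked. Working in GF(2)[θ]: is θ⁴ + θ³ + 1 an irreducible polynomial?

Yes

Write f(θ) = θ⁴ + θ³ + 1.
Check for roots in GF(2): f(0) = 1; f(1) = 1.
No roots, so no linear factors.
Monic irreducibles of degree 2 over GF(2): θ² + θ + 1.
None of them divide f (all give nonzero remainder).
No irreducible factor of degree ≤ 2 exists, so f is irreducible over GF(2).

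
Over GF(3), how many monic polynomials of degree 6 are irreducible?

Gauss's count: N_{3}(6) = (1/6) Σ_{d|6} μ(6/d)·3^d.
Divisors of 6: 1, 2, 3, 6; μ(6/d) for each: 1, -1, -1, 1.
Σ = 3^1 − 3^2 − 3^3 + 3^6 = 696.
N = 696/6 = 116.

116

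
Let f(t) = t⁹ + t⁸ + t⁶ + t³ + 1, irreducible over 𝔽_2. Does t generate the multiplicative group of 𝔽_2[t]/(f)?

|GF(2^9)^×| = 2^9 − 1 = 511. Prime factorization: 511 = 7·73.
f is primitive ⇔ t has order 511 in GF(2)[t]/(f), i.e. t^(511/q) ≠ 1 for each prime q | 511.
t^(73) mod f = 1
t^(7) mod f = t⁷.
Since t^(73) = 1, the order of t divides 73 < 511; not primitive.

No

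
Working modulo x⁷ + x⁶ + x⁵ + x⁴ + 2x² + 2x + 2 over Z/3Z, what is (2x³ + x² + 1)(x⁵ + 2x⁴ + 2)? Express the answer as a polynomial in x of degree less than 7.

2x^5 + 2x^4 + x^2 + 2x + 2

Multiply in Z/3Z[x]: (2x³ + x² + 1)·(x⁵ + 2x⁴ + 2) = 2x⁸ + 2x⁷ + 2x⁶ + x⁵ + 2x⁴ + x³ + 2x² + 2.
Reduce using x⁷ ≡ 2x⁶ + 2x⁵ + 2x⁴ + x² + x + 1 (mod x⁷ + x⁶ + x⁵ + x⁴ + 2x² + 2x + 2).
Reduced: 2x⁵ + 2x⁴ + x² + 2x + 2.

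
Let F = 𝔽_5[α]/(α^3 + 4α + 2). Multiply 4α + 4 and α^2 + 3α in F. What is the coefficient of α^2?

Multiply in 𝔽_5[α]: (4α + 4)·(α^2 + 3α) = 4α^3 + α^2 + 2α.
Reduce using α^3 ≡ α + 3 (mod α^3 + 4α + 2).
Reduced: α^2 + α + 2.

1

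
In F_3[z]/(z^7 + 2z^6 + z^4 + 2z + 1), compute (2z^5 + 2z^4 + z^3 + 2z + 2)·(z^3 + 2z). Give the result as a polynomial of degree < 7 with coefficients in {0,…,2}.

Multiply in F_3[z]: (2z^5 + 2z^4 + z^3 + 2z + 2)·(z^3 + 2z) = 2z^8 + 2z^7 + 2z^6 + z^5 + z^4 + 2z^3 + z^2 + z.
Reduce using z^7 ≡ z^6 + 2z^4 + z + 2 (mod z^7 + 2z^6 + z^4 + 2z + 1).
Reduced: 2z^5 + 2z^3 + 2.

2z^5 + 2z^3 + 2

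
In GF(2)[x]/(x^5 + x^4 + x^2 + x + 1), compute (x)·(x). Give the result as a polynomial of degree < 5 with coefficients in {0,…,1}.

Multiply in GF(2)[x]: (x)·(x) = x^2.
Reduced: x^2.

x^2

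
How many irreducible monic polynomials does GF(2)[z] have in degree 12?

335

The number of monic irreducibles of degree 12 over GF(2) is (1/12)·Σ_{d∣12} μ(12/d) 2^d.
Divisors of 12: 1, 2, 3, 4, 6, 12; μ(12/d) for each: 0, 1, 0, -1, -1, 1.
Σ = 2^2 − 2^4 − 2^6 + 2^12 = 4020.
N = 4020/12 = 335.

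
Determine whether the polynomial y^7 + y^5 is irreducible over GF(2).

Write P(y) = y^7 + y^5.
Check for roots in GF(2): P(0) = 0 → root; P(1) = 0 → root.
P(0) = 0, so (y) divides P(y); P is reducible.

No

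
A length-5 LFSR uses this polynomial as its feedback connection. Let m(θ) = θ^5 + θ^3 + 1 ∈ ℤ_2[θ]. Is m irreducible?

Yes

Check for roots in ℤ_2: m(0) = 1; m(1) = 1.
No roots, so no linear factors.
Monic irreducibles of degree 2 over GF(2): θ^2 + θ + 1.
None of them divide m (all give nonzero remainder).
No irreducible factor of degree ≤ 2 exists, so m is irreducible over GF(2).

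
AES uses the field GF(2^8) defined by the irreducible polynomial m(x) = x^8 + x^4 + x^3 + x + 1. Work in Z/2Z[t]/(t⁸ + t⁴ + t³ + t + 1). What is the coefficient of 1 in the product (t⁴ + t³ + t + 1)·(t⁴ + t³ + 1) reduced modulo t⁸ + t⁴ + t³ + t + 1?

0

Multiply in Z/2Z[t]: (t⁴ + t³ + t + 1)·(t⁴ + t³ + 1) = t⁸ + t⁶ + t⁵ + t⁴ + t + 1.
Reduce using t⁸ ≡ t⁴ + t³ + t + 1 (mod t⁸ + t⁴ + t³ + t + 1).
Reduced: t⁶ + t⁵ + t³.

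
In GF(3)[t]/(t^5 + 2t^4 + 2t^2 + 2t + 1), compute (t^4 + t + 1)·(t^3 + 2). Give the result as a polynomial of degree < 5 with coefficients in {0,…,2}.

Multiply in GF(3)[t]: (t^4 + t + 1)·(t^3 + 2) = t^7 + t^3 + 2t + 2.
Reduce using t^5 ≡ t^4 + t^2 + t + 2 (mod t^5 + 2t^4 + 2t^2 + 2t + 1).
Reduced: 2t^4 + t^2 + 2t + 1.

2t^4 + t^2 + 2t + 1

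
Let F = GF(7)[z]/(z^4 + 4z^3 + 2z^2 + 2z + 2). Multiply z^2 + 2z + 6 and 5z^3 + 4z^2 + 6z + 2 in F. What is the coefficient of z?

Multiply in GF(7)[z]: (z^2 + 2z + 6)·(5z^3 + 4z^2 + 6z + 2) = 5z^5 + 2z^3 + 3z^2 + 5z + 5.
Reduce using z^4 ≡ 3z^3 + 5z^2 + 5z + 5 (mod z^4 + 4z^3 + 2z^2 + 2z + 2).
Reduced: 2z^3 + 5z^2 + 3.

0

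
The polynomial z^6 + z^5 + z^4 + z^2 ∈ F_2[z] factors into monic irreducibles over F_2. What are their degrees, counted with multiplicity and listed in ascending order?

Write h(z) = z^6 + z^5 + z^4 + z^2.
Roots in F_2: h(0) = 0 → root; h(1) = 0 → root.
Linear factors from roots: (z), (z + 1).
Complete factorization: h(z) = (z + 1)·(z)^2·(z^3 + z + 1).
Factor degrees with multiplicity: 1 + 1 + 1 + 3 = 6.

1, 1, 1, 3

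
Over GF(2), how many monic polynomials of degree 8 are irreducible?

30

x^(2^8) − x is the product of all monic irreducibles of degree dividing 8; Möbius inversion gives N = (1/8) Σ μ(8/d)·2^d.
Divisors of 8: 1, 2, 4, 8; μ(8/d) for each: 0, 0, -1, 1.
Σ = − 2^4 + 2^8 = 240.
N = 240/8 = 30.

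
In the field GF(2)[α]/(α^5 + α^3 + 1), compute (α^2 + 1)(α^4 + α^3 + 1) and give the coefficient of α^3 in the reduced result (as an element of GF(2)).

0

Multiply in GF(2)[α]: (α^2 + 1)·(α^4 + α^3 + 1) = α^6 + α^5 + α^4 + α^3 + α^2 + 1.
Reduce using α^5 ≡ α^3 + 1 (mod α^5 + α^3 + 1).
Reduced: α^2 + α.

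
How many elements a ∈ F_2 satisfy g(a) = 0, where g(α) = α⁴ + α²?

2

Evaluate at each of the 2 elements of F_2:
g(0) = 0 → root; g(1) = 0 → root.
Roots: {0, 1}.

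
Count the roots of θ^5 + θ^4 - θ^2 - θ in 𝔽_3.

Write h(θ) = θ^5 + θ^4 - θ^2 - θ.
Evaluate at each of the 3 elements of 𝔽_3:
h(0) = 0 → root; h(1) = 0 → root; h(2) = 0 → root.
Roots: {0, 1, 2}.

3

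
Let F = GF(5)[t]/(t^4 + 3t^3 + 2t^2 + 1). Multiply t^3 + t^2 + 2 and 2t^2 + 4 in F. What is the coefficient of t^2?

1

Multiply in GF(5)[t]: (t^3 + t^2 + 2)·(2t^2 + 4) = 2t^5 + 2t^4 + 4t^3 + 3t^2 + 3.
Reduce using t^4 ≡ 2t^3 + 3t^2 + 4 (mod t^4 + 3t^3 + 2t^2 + 1).
Reduced: 2t^3 + t^2 + 3t + 2.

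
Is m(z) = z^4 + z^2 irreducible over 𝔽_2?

No

Check for roots in 𝔽_2: m(0) = 0 → root; m(1) = 0 → root.
m(0) = 0, so (z) divides m(z); m is reducible.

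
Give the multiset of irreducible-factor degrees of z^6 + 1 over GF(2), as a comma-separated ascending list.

1, 1, 2, 2

Write h(z) = z^6 + 1.
Roots in GF(2): h(0) = 1; h(1) = 0 → root.
Linear factors from roots: (z + 1).
Complete factorization: h(z) = (z + 1)^2·(z^2 + z + 1)^2.
Factor degrees with multiplicity: 1 + 1 + 2 + 2 = 6.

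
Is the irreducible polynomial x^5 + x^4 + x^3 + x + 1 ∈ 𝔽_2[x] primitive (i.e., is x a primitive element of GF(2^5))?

Write f(x) = x^5 + x^4 + x^3 + x + 1.
|GF(2^5)^×| = 2^5 − 1 = 31. Prime factorization: 31 = 31.
f is primitive ⇔ x has order 31 in GF(2)[x]/(f), i.e. x^(31/q) ≠ 1 for each prime q | 31.
x^(1) mod f = x.
None equal 1, so x has full order 31; f is primitive.

Yes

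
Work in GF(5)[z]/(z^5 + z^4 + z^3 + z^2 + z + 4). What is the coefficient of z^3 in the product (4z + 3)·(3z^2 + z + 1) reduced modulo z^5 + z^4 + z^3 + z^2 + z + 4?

Multiply in GF(5)[z]: (4z + 3)·(3z^2 + z + 1) = 2z^3 + 3z^2 + 2z + 3.
Reduced: 2z^3 + 3z^2 + 2z + 3.

2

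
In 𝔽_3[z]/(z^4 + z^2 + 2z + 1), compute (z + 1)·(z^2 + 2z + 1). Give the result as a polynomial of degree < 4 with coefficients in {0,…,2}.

z^3 + 1

Multiply in 𝔽_3[z]: (z + 1)·(z^2 + 2z + 1) = z^3 + 1.
Reduced: z^3 + 1.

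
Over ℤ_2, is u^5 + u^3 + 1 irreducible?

Write g(u) = u^5 + u^3 + 1.
Check for roots in ℤ_2: g(0) = 1; g(1) = 1.
No roots, so no linear factors.
Monic irreducibles of degree 2 over GF(2): u^2 + u + 1.
None of them divide g (all give nonzero remainder).
No irreducible factor of degree ≤ 2 exists, so g is irreducible over GF(2).

Yes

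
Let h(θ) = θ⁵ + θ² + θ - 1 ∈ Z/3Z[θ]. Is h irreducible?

Yes

Check for roots in Z/3Z: h(0) = 2; h(1) = 2; h(2) = 1.
No roots, so no linear factors.
Monic irreducibles of degree 2 over GF(3): θ² + 1, θ² + θ - 1, θ² - θ - 1.
None of them divide h (all give nonzero remainder).
No irreducible factor of degree ≤ 2 exists, so h is irreducible over GF(3).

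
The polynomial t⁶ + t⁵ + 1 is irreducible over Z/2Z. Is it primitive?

Yes

Write f(t) = t⁶ + t⁵ + 1.
|GF(2^6)^×| = 2^6 − 1 = 63. Prime factorization: 63 = 3^2·7.
f is primitive ⇔ t has order 63 in GF(2)[t]/(f), i.e. t^(63/q) ≠ 1 for each prime q | 63.
t^(21) mod f = t⁵ + t⁴ + t³ + 1.
t^(9) mod f = t⁵ + t³ + t² + t + 1.
None equal 1, so t has full order 63; f is primitive.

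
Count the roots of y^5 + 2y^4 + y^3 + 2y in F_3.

Write h(y) = y^5 + 2y^4 + y^3 + 2y.
Evaluate at each of the 3 elements of F_3:
h(0) = 0 → root; h(1) = 0 → root; h(2) = 1.
Roots: {0, 1}.

2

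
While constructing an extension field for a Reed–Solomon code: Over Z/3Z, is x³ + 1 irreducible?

No

Write f(x) = x³ + 1.
Check for roots in Z/3Z: f(0) = 1; f(1) = 2; f(2) = 0 → root.
f(2) = 0, so (x − 2) divides f(x); f is reducible.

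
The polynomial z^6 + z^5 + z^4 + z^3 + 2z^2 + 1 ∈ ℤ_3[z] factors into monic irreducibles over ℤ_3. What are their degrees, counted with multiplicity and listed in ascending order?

1, 1, 2, 2

Write h(z) = z^6 + z^5 + z^4 + z^3 + 2z^2 + 1.
Roots in ℤ_3: h(0) = 1; h(1) = 1; h(2) = 0 → root.
Linear factors from roots: (z + 1).
Complete factorization: h(z) = (z + 1)^2·(z^2 + z + 2)^2.
Factor degrees with multiplicity: 1 + 1 + 2 + 2 = 6.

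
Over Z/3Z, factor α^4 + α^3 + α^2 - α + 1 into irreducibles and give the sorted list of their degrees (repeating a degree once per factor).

Write f(α) = α^4 + α^3 + α^2 - α + 1.
Roots in Z/3Z: f(0) = 1; f(1) = 0 → root; f(2) = 0 → root.
Linear factors from roots: (α - 1), (α + 1).
Complete factorization: f(α) = (α + 1)·(α - 1)·(α^2 + α - 1).
Factor degrees with multiplicity: 1 + 1 + 2 = 4.

1, 1, 2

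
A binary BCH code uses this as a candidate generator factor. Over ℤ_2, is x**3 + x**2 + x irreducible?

Write g(x) = x**3 + x**2 + x.
Check for roots in ℤ_2: g(0) = 0 → root; g(1) = 1.
g(0) = 0, so (x) divides g(x); g is reducible.

No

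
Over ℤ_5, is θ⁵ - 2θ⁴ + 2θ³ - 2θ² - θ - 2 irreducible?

Write h(θ) = θ⁵ - 2θ⁴ + 2θ³ - 2θ² - θ - 2.
Check for roots in ℤ_5: h(0) = 3; h(1) = 1; h(2) = 4; h(3) = 2; h(4) = 2.
No roots, so no linear factors.
Degree-2 irreducible divisors: test the 10 monic irreducibles of degree 2 over GF(5).
θ² - θ + 2 divides h: h(θ) = (θ² - θ + 2)·(θ³ - θ² - θ - 1).

No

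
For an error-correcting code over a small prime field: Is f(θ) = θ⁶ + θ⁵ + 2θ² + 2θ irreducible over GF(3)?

Check for roots in GF(3): f(0) = 0 → root; f(1) = 0 → root; f(2) = 0 → root.
f(0) = 0, so (θ) divides f(θ); f is reducible.

No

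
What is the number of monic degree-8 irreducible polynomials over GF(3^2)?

By the necklace-counting formula, N_9(8) = (1/8) Σ_{d|8} μ(8/d)·9^d.
Divisors of 8: 1, 2, 4, 8; μ(8/d) for each: 0, 0, -1, 1.
Σ = − 9^4 + 9^8 = 43040160.
N = 43040160/8 = 5380020.

5380020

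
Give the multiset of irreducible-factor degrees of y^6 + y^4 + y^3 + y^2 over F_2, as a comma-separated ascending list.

Write f(y) = y^6 + y^4 + y^3 + y^2.
Roots in F_2: f(0) = 0 → root; f(1) = 0 → root.
Linear factors from roots: (y), (y + 1).
Complete factorization: f(y) = (y + 1)·(y)^2·(y^3 + y^2 + 1).
Factor degrees with multiplicity: 1 + 1 + 1 + 3 = 6.

1, 1, 1, 3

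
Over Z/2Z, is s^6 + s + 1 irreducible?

Yes

Write P(s) = s^6 + s + 1.
Check for roots in Z/2Z: P(0) = 1; P(1) = 1.
No roots, so no linear factors.
Monic irreducibles of degree 2 over GF(2): s^2 + s + 1.
None of them divide P (all give nonzero remainder).
Monic irreducibles of degree 3 over GF(2): s^3 + s + 1, s^3 + s^2 + 1.
None of them divide P (all give nonzero remainder).
No irreducible factor of degree ≤ 3 exists, so P is irreducible over GF(2).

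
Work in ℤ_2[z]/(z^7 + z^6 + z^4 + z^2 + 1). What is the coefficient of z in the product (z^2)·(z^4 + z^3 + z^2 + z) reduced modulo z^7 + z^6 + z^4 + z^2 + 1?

Multiply in ℤ_2[z]: (z^2)·(z^4 + z^3 + z^2 + z) = z^6 + z^5 + z^4 + z^3.
Reduced: z^6 + z^5 + z^4 + z^3.

0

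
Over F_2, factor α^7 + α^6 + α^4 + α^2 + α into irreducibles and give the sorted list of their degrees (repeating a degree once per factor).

Write g(α) = α^7 + α^6 + α^4 + α^2 + α.
Roots in F_2: g(0) = 0 → root; g(1) = 1.
Linear factors from roots: (α).
Complete factorization: g(α) = (α)·(α^2 + α + 1)^3.
Factor degrees with multiplicity: 1 + 2 + 2 + 2 = 7.

1, 2, 2, 2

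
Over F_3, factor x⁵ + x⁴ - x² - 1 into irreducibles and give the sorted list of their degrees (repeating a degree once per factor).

1, 2, 2

Write g(x) = x⁵ + x⁴ - x² - 1.
Roots in F_3: g(0) = 2; g(1) = 0 → root; g(2) = 1.
Linear factors from roots: (x - 1).
Complete factorization: g(x) = (x - 1)·(x² + x - 1)^2.
Factor degrees with multiplicity: 1 + 2 + 2 = 5.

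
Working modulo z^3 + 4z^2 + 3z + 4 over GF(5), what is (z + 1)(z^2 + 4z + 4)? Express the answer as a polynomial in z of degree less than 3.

z^2

Multiply in GF(5)[z]: (z + 1)·(z^2 + 4z + 4) = z^3 + 3z + 4.
Reduce using z^3 ≡ z^2 + 2z + 1 (mod z^3 + 4z^2 + 3z + 4).
Reduced: z^2.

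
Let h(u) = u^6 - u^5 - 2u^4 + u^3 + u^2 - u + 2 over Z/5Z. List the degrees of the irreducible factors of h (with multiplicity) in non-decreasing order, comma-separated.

3, 3

Roots in Z/5Z: h(0) = 2; h(1) = 1; h(2) = 2; h(3) = 4; h(4) = 3.
Complete factorization: h(u) = (u^3 + 2u^2 + 1)·(u^3 + 2u^2 - u + 2).
Factor degrees with multiplicity: 3 + 3 = 6.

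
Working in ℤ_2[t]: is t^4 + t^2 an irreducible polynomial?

No

Write f(t) = t^4 + t^2.
Check for roots in ℤ_2: f(0) = 0 → root; f(1) = 0 → root.
f(0) = 0, so (t) divides f(t); f is reducible.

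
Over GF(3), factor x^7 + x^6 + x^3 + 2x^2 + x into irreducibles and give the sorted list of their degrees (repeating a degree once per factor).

1, 1, 1, 1, 3

Write f(x) = x^7 + x^6 + x^3 + 2x^2 + x.
Roots in GF(3): f(0) = 0 → root; f(1) = 0 → root; f(2) = 0 → root.
Linear factors from roots: (x), (x + 2), (x + 1).
Complete factorization: f(x) = (x)·(x + 1)·(x + 2)^2·(x^3 + 2x^2 + 1).
Factor degrees with multiplicity: 1 + 1 + 1 + 1 + 3 = 7.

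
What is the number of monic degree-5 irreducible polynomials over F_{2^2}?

204

x^(4^5) − x is the product of all monic irreducibles of degree dividing 5; Möbius inversion gives N = (1/5) Σ μ(5/d)·4^d.
Divisors of 5: 1, 5; μ(5/d) for each: -1, 1.
Σ = − 4^1 + 4^5 = 1020.
N = 1020/5 = 204.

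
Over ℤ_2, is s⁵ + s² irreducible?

Write f(s) = s⁵ + s².
Check for roots in ℤ_2: f(0) = 0 → root; f(1) = 0 → root.
f(0) = 0, so (s) divides f(s); f is reducible.

No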